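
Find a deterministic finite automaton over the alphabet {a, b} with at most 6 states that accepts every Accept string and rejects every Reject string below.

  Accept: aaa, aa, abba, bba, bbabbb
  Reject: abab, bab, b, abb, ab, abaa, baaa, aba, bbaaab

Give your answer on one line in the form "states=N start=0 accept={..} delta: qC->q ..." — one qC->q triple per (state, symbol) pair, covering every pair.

State merging on the prefix tree: take the shortest (then alphabetical) example prefix whose next move is undefined and point that move at state 0, else 1, else 2, ...; a target is out if some Accept/Reject pair would then sit in one state with the same input left (inseparable). If every existing state is out, open a new one.
a: 0a undefined. 0a->0: ok.
b: 0b undefined. 0b->0: no, aaa/abab meet in 0. Open state 1: 0b->1.
ba: 1a undefined. 1a->0: no, aaa/abaa meet in 0. 1a->1: ok.
bb: 1b undefined. 1b->0: no, aaa/abab meet in 0. 1b->1: no, abba/abab meet in 1. Open state 2: 1b->2.
bba: 2a undefined. 2a->0: ok.
bbabbb: 2b undefined. 2b->0: ok.
All examples now run through 3 states with every (state, symbol) defined. Accept strings end in {0}, Reject strings end in {1,2}; accept={0}.

states=3 start=0 accept={0} delta: 0a->0 0b->1 1a->1 1b->2 2a->0 2b->0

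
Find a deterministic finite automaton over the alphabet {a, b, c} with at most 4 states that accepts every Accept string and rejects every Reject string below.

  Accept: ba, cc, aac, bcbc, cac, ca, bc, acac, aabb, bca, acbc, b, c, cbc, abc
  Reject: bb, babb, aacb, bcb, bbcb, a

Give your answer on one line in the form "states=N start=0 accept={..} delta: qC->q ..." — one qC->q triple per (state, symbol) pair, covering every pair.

State merging on the prefix tree: take the shortest (then alphabetical) example prefix whose next move is undefined and point that move at state 0, else 1, else 2, ...; a target is out if some Accept/Reject pair would then sit in one state with the same input left (inseparable). If every existing state is out, open a new one.
a: 0a undefined. 0a->0: no, aabb/bb meet in 0 with "bb" left. Open state 1: 0a->1.
b: 0b undefined. 0b->0: no, ba/a meet in 1. 0b->1: no, aabb/babb meet in 1 with "abb" left. Open state 2: 0b->2.
c: 0c undefined. 0c->0: no, ca/a meet in 1. 0c->1: no, c/a meet in 1. 0c->2: ok.
aa: 1a undefined. 1a->0: no, aabb/bb meet in 2 with "b" left. 1a->1: ok.
ab: 1b undefined. 1b->0: ok.
ac: 1c undefined. 1c->0: no, aabb/aacb meet in 2. 1c->1: no, aac/a meet in 1. 1c->2: ok.
ba: 2a undefined. 2a->0: ok.
bb: 2b undefined. 2b->0: no, ba/bb meet in 0. 2b->1: ok.
bc: 2c undefined. 2c->0: no, aac/bcb meet in 2. 2c->1: no, ba/bcb meet in 0. 2c->2: ok.
All examples now run through 3 states with every (state, symbol) defined. Accept strings end in {0,2}, Reject strings end in {1}; accept={0,2}.

states=3 start=0 accept={0,2} delta: 0a->1 0b->2 0c->2 1a->1 1b->0 1c->2 2a->0 2b->1 2c->2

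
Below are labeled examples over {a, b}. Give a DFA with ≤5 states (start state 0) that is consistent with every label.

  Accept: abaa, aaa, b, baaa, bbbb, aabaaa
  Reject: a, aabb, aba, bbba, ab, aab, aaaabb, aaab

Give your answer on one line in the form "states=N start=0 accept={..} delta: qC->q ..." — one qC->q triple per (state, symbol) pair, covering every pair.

Fold the examples into a partial DFA from state 0: repeatedly fix the first undefined (state, symbol) met by the shortest-then-alphabetical prefix, trying targets in increasing order and rejecting any under which an Accept and a Reject string meet in one state with the same remainder; add a state when all current targets are rejected. Accepting states are where Accept strings end.
a: 0a undefined. 0a->0: no, aaa/a meet in 0. Open state 1: 0a->1.
b: 0b undefined. 0b->0: ok.
aa: 1a undefined. 1a->0: no, aaa/a meet in 1. 1a->1: no, aaa/a meet in 1. Open state 2: 1a->2.
ab: 1b undefined. 1b->0: no, b/ab meet in 0. 1b->1: ok.
aaa: 2a undefined. 2a->0: no, abaa/aaab meet in 0. 2a->1: no, abaa/a meet in 1. 2a->2: no, abaa/aba meet in 2. Open state 3: 2a->3.
aab: 2b undefined. 2b->0: no, b/aabb meet in 0. 2b->1: ok.
aaaa: 3a undefined. 3a->0: no, b/aaaabb meet in 0. 3a->1: no, aabaaa/a meet in 1. 3a->2: no, aabaaa/aba meet in 2. 3a->3: ok.
aaab: 3b undefined. 3b->0: no, b/aaaabb meet in 0. 3b->1: ok.
All examples now run through 4 states with every (state, symbol) defined. Accept strings end in {0,3}, Reject strings end in {1,2}; accept={0,3}.

states=4 start=0 accept={0,3} delta: 0a->1 0b->0 1a->2 1b->1 2a->3 2b->1 3a->3 3b->1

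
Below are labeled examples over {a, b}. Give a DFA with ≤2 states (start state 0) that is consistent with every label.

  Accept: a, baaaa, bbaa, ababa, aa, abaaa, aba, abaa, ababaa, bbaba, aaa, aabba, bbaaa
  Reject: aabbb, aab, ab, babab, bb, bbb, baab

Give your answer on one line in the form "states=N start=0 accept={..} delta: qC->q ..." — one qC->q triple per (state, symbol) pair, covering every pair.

states=2 start=0 accept={0} delta: 0a->0 0b->1 1a->0 1b->1

State merging on the prefix tree: take the shortest (then alphabetical) example prefix whose next move is undefined and point that move at state 0, else 1, else 2, ...; a target is out if some Accept/Reject pair would then sit in one state with the same input left (inseparable). If every existing state is out, open a new one.
a: 0a undefined. 0a->0: ok.
b: 0b undefined. 0b->0: no, a/aabbb meet in 0. Open state 1: 0b->1.
ba: 1a undefined. 1a->0: ok.
bb: 1b undefined. 1b->0: no, a/bb meet in 0. 1b->1: ok.
All examples now run through 2 states with every (state, symbol) defined. Accept strings end in {0}, Reject strings end in {1}; accept={0}.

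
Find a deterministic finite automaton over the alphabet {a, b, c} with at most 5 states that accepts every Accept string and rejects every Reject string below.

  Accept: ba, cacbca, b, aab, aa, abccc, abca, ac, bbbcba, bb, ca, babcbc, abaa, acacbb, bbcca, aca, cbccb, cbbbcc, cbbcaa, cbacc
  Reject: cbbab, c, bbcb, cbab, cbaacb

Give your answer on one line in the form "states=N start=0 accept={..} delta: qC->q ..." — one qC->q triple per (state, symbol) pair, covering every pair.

Fold the examples into a partial DFA from state 0: repeatedly fix the first undefined (state, symbol) met by the shortest-then-alphabetical prefix, trying targets in increasing order and rejecting any under which an Accept and a Reject string meet in one state with the same remainder; add a state when all current targets are rejected. Accepting states are where Accept strings end.
a: 0a undefined. 0a->0: no, ac/c meet in 0 with "c" left. Open state 1: 0a->1.
b: 0b undefined. 0b->0: ok.
c: 0c undefined. 0c->0: no, b/c meet in 0. 0c->1: no, ba/c meet in 1. Open state 2: 0c->2.
aa: 1a undefined. 1a->0: ok.
ab: 1b undefined. 1b->0: ok.
ac: 1c undefined. 1c->0: ok.
ca: 2a undefined. 2a->0: ok.
cb: 2b undefined. 2b->0: no, cacbca/cbbab meet in 0. 2b->1: no, ba/bbcb meet in 1. 2b->2: no, b/cbbab meet in 0. Open state 3: 2b->3.
cba: 3a undefined. 3a->0: no, b/cbab meet in 0. 3a->1: no, b/cbab meet in 0. 3a->2: no, bbbcba/c meet in 2. 3a->3: no, bbbcba/bbcb meet in 3. Open state 4: 3a->4.
cbb: 3b undefined. 3b->0: no, b/cbbab meet in 0. 3b->1: no, b/cbbab meet in 0. 3b->2: no, b/cbbab meet in 0. 3b->3: ok.
cbc: 3c undefined. 3c->0: no, cbccb/bbcb meet in 3. 3c->1: ok.
abcc: 2c undefined. 2c->0: no, abccc/c meet in 2. 2c->1: ok.
cbaa: 4a undefined. 4a->0: ok.
cbab: 4b undefined. 4b->0: no, cacbca/cbbab meet in 0. 4b->1: no, ba/cbbab meet in 1. 4b->2: ok.
cbac: 4c undefined. 4c->0: no, cbacc/cbbab meet in 2. 4c->1: ok.
All examples now run through 5 states with every (state, symbol) defined. Accept strings end in {0,1,4}, Reject strings end in {2,3}; accept={0,1,4}.

states=5 start=0 accept={0,1,4} delta: 0a->1 0b->0 0c->2 1a->0 1b->0 1c->0 2a->0 2b->3 2c->1 3a->4 3b->3 3c->1 4a->0 4b->2 4c->1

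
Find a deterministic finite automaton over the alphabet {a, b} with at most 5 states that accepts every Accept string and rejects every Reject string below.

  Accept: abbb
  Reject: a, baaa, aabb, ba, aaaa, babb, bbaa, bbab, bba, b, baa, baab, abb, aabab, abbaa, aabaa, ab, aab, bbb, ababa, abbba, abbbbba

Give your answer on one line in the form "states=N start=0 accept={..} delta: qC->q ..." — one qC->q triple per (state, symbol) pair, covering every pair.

Fold the examples into a partial DFA from state 0: repeatedly fix the first undefined (state, symbol) met by the shortest-then-alphabetical prefix, trying targets in increasing order and rejecting any under which an Accept and a Reject string meet in one state with the same remainder; add a state when all current targets are rejected. Accepting states are where Accept strings end.
a: 0a undefined. 0a->0: no, abbb/bbb meet in 0 with "bbb" left. Open state 1: 0a->1.
b: 0b undefined. 0b->0: ok.
aa: 1a undefined. 1a->0: ok.
ab: 1b undefined. 1b->0: no, abbb/aabb meet in 0. 1b->1: no, abbb/a meet in 1. Open state 2: 1b->2.
aba: 2a undefined. 2a->0: ok.
abb: 2b undefined. 2b->0: no, abbb/aabb meet in 0. 2b->1: no, abbb/bbab meet in 2. 2b->2: no, abbb/babb meet in 2. Open state 3: 2b->3.
abba: 3a undefined. 3a->0: ok.
abbb: 3b undefined. 3b->0: no, abbb/aabb meet in 0. 3b->1: no, abbb/a meet in 1. 3b->2: no, abbb/bbab meet in 2. 3b->3: no, abbb/babb meet in 3. Open state 4: 3b->4.
abbba: 4a undefined. 4a->0: ok.
abbbb: 4b undefined. 4b->0: ok.
All examples now run through 5 states with every (state, symbol) defined. Accept strings end in {4}, Reject strings end in {0,1,2,3}; accept={4}.

states=5 start=0 accept={4} delta: 0a->1 0b->0 1a->0 1b->2 2a->0 2b->3 3a->0 3b->4 4a->0 4b->0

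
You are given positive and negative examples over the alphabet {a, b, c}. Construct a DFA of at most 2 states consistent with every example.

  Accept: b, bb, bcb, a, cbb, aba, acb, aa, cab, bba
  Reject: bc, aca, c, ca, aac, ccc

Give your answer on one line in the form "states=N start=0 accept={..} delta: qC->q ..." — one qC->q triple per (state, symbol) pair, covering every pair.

states=2 start=0 accept={0} delta: 0a->0 0b->0 0c->1 1a->1 1b->0 1c->0

State merging on the prefix tree: take the shortest (then alphabetical) example prefix whose next move is undefined and point that move at state 0, else 1, else 2, ...; a target is out if some Accept/Reject pair would then sit in one state with the same input left (inseparable). If every existing state is out, open a new one.
a: 0a undefined. 0a->0: ok.
b: 0b undefined. 0b->0: ok.
c: 0c undefined. 0c->0: no, b/bc meet in 0. Open state 1: 0c->1.
ca: 1a undefined. 1a->0: no, b/aca meet in 0. 1a->1: ok.
cb: 1b undefined. 1b->0: ok.
cc: 1c undefined. 1c->0: ok.
All examples now run through 2 states with every (state, symbol) defined. Accept strings end in {0}, Reject strings end in {1}; accept={0}.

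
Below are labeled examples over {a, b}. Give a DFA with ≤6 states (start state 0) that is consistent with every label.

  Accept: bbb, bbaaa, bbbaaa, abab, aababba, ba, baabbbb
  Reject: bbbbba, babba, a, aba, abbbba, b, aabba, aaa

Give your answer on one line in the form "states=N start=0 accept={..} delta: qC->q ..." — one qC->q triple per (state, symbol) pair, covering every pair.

states=4 start=0 accept={0,2} delta: 0a->1 0b->1 1a->2 1b->2 2a->3 2b->2 3a->1 3b->0

Grow the machine one transition at a time. Run the examples from 0; the earliest place one falls off (shortest prefix, ties alphabetical) gets sent to the lowest-numbered state that keeps every Accept/Reject pair distinguishable — a pair clashes when both reach the same state with identical unread suffix — and to a fresh state only if none does.
a: 0a undefined. 0a->0: no, aababba/babba meet in 0 with "babba" left. Open state 1: 0a->1.
b: 0b undefined. 0b->0: no, bbb/b meet in 0. 0b->1: ok.
aa: 1a undefined. 1a->0: no, aababba/babba meet in 1 with "ba" left. 1a->1: no, ba/a meet in 1. Open state 2: 1a->2.
ab: 1b undefined. 1b->0: no, bbb/a meet in 1. 1b->1: no, bbb/a meet in 1. 1b->2: ok.
aaa: 2a undefined. 2a->0: no, abab/a meet in 1. 2a->1: no, bbaaa/a meet in 1. 2a->2: no, bbaaa/aba meet in 2. Open state 3: 2a->3.
aab: 2b undefined. 2b->0: no, bbbaaa/bbbbba meet in 3. 2b->1: no, bbb/a meet in 1. 2b->2: ok.
abab: 3b undefined. 3b->0: ok.
bbaa: 3a undefined. 3a->0: no, bbaaa/a meet in 1. 3a->1: ok.
All examples now run through 4 states with every (state, symbol) defined. Accept strings end in {0,2}, Reject strings end in {1,3}; accept={0,2}.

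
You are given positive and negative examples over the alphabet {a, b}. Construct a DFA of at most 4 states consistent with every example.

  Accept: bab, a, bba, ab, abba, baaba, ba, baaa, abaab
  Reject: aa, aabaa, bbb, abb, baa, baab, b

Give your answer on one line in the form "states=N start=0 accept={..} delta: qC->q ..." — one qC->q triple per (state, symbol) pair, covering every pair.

State merging on the prefix tree: take the shortest (then alphabetical) example prefix whose next move is undefined and point that move at state 0, else 1, else 2, ...; a target is out if some Accept/Reject pair would then sit in one state with the same input left (inseparable). If every existing state is out, open a new one.
a: 0a undefined. 0a->0: no, a/aa meet in 0. Open state 1: 0a->1.
b: 0b undefined. 0b->0: ok.
aa: 1a undefined. 1a->0: ok.
ab: 1b undefined. 1b->0: no, bab/aa meet in 0. 1b->1: no, bab/abb meet in 1. Open state 2: 1b->2.
aba: 2a undefined. 2a->0: ok.
abb: 2b undefined. 2b->0: ok.
All examples now run through 3 states with every (state, symbol) defined. Accept strings end in {1,2}, Reject strings end in {0}; accept={1,2}.

states=3 start=0 accept={1,2} delta: 0a->1 0b->0 1a->0 1b->2 2a->0 2b->0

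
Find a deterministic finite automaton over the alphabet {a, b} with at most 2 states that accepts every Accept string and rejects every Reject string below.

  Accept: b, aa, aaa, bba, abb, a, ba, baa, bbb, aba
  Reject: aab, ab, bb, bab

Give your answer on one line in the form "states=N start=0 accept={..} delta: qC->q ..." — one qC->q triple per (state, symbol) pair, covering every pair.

states=2 start=0 accept={1} delta: 0a->1 0b->1 1a->1 1b->0

Fold the examples into a partial DFA from state 0: repeatedly fix the first undefined (state, symbol) met by the shortest-then-alphabetical prefix, trying targets in increasing order and rejecting any under which an Accept and a Reject string meet in one state with the same remainder; add a state when all current targets are rejected. Accepting states are where Accept strings end.
a: 0a undefined. 0a->0: no, b/aab meet in 0 with "b" left. Open state 1: 0a->1.
b: 0b undefined. 0b->0: no, b/bb meet in 0. 0b->1: ok.
aa: 1a undefined. 1a->0: no, b/aab meet in 1. 1a->1: ok.
ab: 1b undefined. 1b->0: ok.
All examples now run through 2 states with every (state, symbol) defined. Accept strings end in {1}, Reject strings end in {0}; accept={1}.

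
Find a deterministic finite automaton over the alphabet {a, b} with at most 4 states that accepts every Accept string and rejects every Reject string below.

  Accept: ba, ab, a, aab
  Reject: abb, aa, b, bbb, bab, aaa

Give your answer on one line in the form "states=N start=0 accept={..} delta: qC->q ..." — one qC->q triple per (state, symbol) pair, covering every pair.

states=4 start=0 accept={0,1} delta: 0a->1 0b->2 1a->3 1b->0 2a->0 2b->0 3a->2 3b->0

Grow the machine one transition at a time. Run the examples from 0; the earliest place one falls off (shortest prefix, ties alphabetical) gets sent to the lowest-numbered state that keeps every Accept/Reject pair distinguishable — a pair clashes when both reach the same state with identical unread suffix — and to a fresh state only if none does.
a: 0a undefined. 0a->0: no, ab/b meet in 0 with "b" left. Open state 1: 0a->1.
b: 0b undefined. 0b->0: no, ab/bab meet in 1 with "b" left. 0b->1: no, ba/aa meet in 1 with "a" left. Open state 2: 0b->2.
aa: 1a undefined. 1a->0: no, a/aaa meet in 1. 1a->1: no, a/aa meet in 1. 1a->2: no, ba/aaa meet in 2 with "a" left. Open state 3: 1a->3.
ab: 1b undefined. 1b->0: ok.
ba: 2a undefined. 2a->0: ok.
bb: 2b undefined. 2b->0: ok.
aaa: 3a undefined. 3a->0: no, ba/aaa meet in 0. 3a->1: no, a/aaa meet in 1. 3a->2: ok.
aab: 3b undefined. 3b->0: ok.
All examples now run through 4 states with every (state, symbol) defined. Accept strings end in {0,1}, Reject strings end in {2,3}; accept={0,1}.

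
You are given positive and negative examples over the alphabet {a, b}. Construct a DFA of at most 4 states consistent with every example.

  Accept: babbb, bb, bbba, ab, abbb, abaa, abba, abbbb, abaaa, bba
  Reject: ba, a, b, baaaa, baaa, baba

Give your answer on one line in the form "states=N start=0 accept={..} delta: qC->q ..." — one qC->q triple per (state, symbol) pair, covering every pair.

states=3 start=0 accept={2} delta: 0a->1 0b->1 1a->0 1b->2 2a->2 2b->2

Fold the examples into a partial DFA from state 0: repeatedly fix the first undefined (state, symbol) met by the shortest-then-alphabetical prefix, trying targets in increasing order and rejecting any under which an Accept and a Reject string meet in one state with the same remainder; add a state when all current targets are rejected. Accepting states are where Accept strings end.
a: 0a undefined. 0a->0: no, ab/b meet in 0 with "b" left. Open state 1: 0a->1.
b: 0b undefined. 0b->0: no, bb/b meet in 0. 0b->1: ok.
ab: 1b undefined. 1b->0: no, bbba/ba meet in 1 with "a" left. 1b->1: no, bb/a meet in 1. Open state 2: 1b->2.
ba: 1a undefined. 1a->0: ok.
aba: 2a undefined. 2a->0: no, abaa/a meet in 1. 2a->1: no, abaa/ba meet in 0. 2a->2: ok.
abb: 2b undefined. 2b->0: no, babbb/ba meet in 0. 2b->1: no, babbb/a meet in 1. 2b->2: ok.
All examples now run through 3 states with every (state, symbol) defined. Accept strings end in {2}, Reject strings end in {0,1}; accept={2}.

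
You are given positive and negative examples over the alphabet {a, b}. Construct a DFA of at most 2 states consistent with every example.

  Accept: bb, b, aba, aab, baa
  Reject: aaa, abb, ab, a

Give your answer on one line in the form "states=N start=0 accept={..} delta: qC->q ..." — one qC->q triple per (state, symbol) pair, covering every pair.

Grow the machine one transition at a time. Run the examples from 0; the earliest place one falls off (shortest prefix, ties alphabetical) gets sent to the lowest-numbered state that keeps every Accept/Reject pair distinguishable — a pair clashes when both reach the same state with identical unread suffix — and to a fresh state only if none does.
a: 0a undefined. 0a->0: no, bb/abb meet in 0 with "bb" left. Open state 1: 0a->1.
b: 0b undefined. 0b->0: ok.
aa: 1a undefined. 1a->0: ok.
ab: 1b undefined. 1b->0: no, bb/abb meet in 0. 1b->1: ok.
All examples now run through 2 states with every (state, symbol) defined. Accept strings end in {0}, Reject strings end in {1}; accept={0}.

states=2 start=0 accept={0} delta: 0a->1 0b->0 1a->0 1b->1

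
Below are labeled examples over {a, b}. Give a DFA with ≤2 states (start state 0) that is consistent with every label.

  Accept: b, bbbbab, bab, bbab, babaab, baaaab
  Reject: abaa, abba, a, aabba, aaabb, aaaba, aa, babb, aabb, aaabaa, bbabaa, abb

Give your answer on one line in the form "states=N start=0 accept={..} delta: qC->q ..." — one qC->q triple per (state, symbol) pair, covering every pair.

Grow the machine one transition at a time. Run the examples from 0; the earliest place one falls off (shortest prefix, ties alphabetical) gets sent to the lowest-numbered state that keeps every Accept/Reject pair distinguishable — a pair clashes when both reach the same state with identical unread suffix — and to a fresh state only if none does.
a: 0a undefined. 0a->0: ok.
b: 0b undefined. 0b->0: no, b/abaa meet in 0. Open state 1: 0b->1.
ba: 1a undefined. 1a->0: ok.
bb: 1b undefined. 1b->0: ok.
All examples now run through 2 states with every (state, symbol) defined. Accept strings end in {1}, Reject strings end in {0}; accept={1}.

states=2 start=0 accept={1} delta: 0a->0 0b->1 1a->0 1b->0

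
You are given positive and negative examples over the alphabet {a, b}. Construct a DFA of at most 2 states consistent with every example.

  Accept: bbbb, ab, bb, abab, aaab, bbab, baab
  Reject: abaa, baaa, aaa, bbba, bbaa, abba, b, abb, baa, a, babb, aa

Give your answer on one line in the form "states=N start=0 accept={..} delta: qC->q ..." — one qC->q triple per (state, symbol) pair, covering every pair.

states=2 start=0 accept={0} delta: 0a->1 0b->1 1a->1 1b->0

State merging on the prefix tree: take the shortest (then alphabetical) example prefix whose next move is undefined and point that move at state 0, else 1, else 2, ...; a target is out if some Accept/Reject pair would then sit in one state with the same input left (inseparable). If every existing state is out, open a new one.
a: 0a undefined. 0a->0: no, ab/b meet in 0 with "b" left. Open state 1: 0a->1.
b: 0b undefined. 0b->0: no, bbbb/b meet in 0. 0b->1: ok.
aa: 1a undefined. 1a->0: no, ab/babb meet in 1 with "b" left. 1a->1: ok.
ab: 1b undefined. 1b->0: ok.
All examples now run through 2 states with every (state, symbol) defined. Accept strings end in {0}, Reject strings end in {1}; accept={0}.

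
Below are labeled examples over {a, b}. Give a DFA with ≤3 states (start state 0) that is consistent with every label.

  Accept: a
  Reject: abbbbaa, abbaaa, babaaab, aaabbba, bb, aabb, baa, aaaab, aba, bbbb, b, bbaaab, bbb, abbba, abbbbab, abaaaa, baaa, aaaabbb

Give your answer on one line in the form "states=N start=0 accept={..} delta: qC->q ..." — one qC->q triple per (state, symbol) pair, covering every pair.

Fold the examples into a partial DFA from state 0: repeatedly fix the first undefined (state, symbol) met by the shortest-then-alphabetical prefix, trying targets in increasing order and rejecting any under which an Accept and a Reject string meet in one state with the same remainder; add a state when all current targets are rejected. Accepting states are where Accept strings end.
a: 0a undefined. 0a->0: ok.
b: 0b undefined. 0b->0: no, a/abbbbaa meet in 0. Open state 1: 0b->1.
ba: 1a undefined. 1a->0: no, a/baa meet in 0. 1a->1: ok.
bb: 1b undefined. 1b->0: no, a/abbbbaa meet in 0. 1b->1: ok.
All examples now run through 2 states with every (state, symbol) defined. Accept strings end in {0}, Reject strings end in {1}; accept={0}.

states=2 start=0 accept={0} delta: 0a->0 0b->1 1a->1 1b->1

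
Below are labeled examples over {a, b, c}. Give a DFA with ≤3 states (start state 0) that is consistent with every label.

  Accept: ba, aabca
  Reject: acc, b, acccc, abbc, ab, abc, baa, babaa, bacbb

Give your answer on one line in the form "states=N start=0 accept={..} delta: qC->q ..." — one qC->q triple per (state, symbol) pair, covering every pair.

Fold the examples into a partial DFA from state 0: repeatedly fix the first undefined (state, symbol) met by the shortest-then-alphabetical prefix, trying targets in increasing order and rejecting any under which an Accept and a Reject string meet in one state with the same remainder; add a state when all current targets are rejected. Accepting states are where Accept strings end.
a: 0a undefined. 0a->0: ok.
b: 0b undefined. 0b->0: no, ba/b meet in 0. Open state 1: 0b->1.
ac: 0c undefined. 0c->0: ok.
ba: 1a undefined. 1a->0: no, ba/acc meet in 0. 1a->1: no, ba/b meet in 1. Open state 2: 1a->2.
abb: 1b undefined. 1b->0: ok.
abc: 1c undefined. 1c->0: no, aabca/acc meet in 0. 1c->1: ok.
baa: 2a undefined. 2a->0: ok.
bab: 2b undefined. 2b->0: ok.
bac: 2c undefined. 2c->0: ok.
All examples now run through 3 states with every (state, symbol) defined. Accept strings end in {2}, Reject strings end in {0,1}; accept={2}.

states=3 start=0 accept={2} delta: 0a->0 0b->1 0c->0 1a->2 1b->0 1c->1 2a->0 2b->0 2c->0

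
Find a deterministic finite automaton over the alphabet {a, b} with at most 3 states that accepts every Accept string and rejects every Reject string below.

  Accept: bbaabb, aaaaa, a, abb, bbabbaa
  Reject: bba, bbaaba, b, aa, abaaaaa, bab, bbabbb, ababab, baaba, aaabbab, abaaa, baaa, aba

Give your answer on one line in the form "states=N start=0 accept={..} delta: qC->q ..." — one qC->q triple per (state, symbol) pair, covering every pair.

Grow the machine one transition at a time. Run the examples from 0; the earliest place one falls off (shortest prefix, ties alphabetical) gets sent to the lowest-numbered state that keeps every Accept/Reject pair distinguishable — a pair clashes when both reach the same state with identical unread suffix — and to a fresh state only if none does.
a: 0a undefined. 0a->0: no, aaaaa/aa meet in 0. Open state 1: 0a->1.
b: 0b undefined. 0b->0: no, a/bba meet in 1. 0b->1: no, a/b meet in 1. Open state 2: 0b->2.
aa: 1a undefined. 1a->0: ok.
ab: 1b undefined. 1b->0: no, aaaaa/abaaaaa meet in 1. 1b->1: ok.
ba: 2a undefined. 2a->0: ok.
bb: 2b undefined. 2b->0: no, bbaabb/bbaaba meet in 0. 2b->1: no, bbaabb/bbabbb meet in 1. 2b->2: ok.
All examples now run through 3 states with every (state, symbol) defined. Accept strings end in {1}, Reject strings end in {0,2}; accept={1}.

states=3 start=0 accept={1} delta: 0a->1 0b->2 1a->0 1b->1 2a->0 2b->2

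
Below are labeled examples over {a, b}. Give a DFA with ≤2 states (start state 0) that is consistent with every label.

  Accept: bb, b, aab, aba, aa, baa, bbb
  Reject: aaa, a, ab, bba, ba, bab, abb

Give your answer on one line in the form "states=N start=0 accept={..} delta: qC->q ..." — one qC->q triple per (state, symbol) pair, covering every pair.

states=2 start=0 accept={0} delta: 0a->1 0b->0 1a->0 1b->1

State merging on the prefix tree: take the shortest (then alphabetical) example prefix whose next move is undefined and point that move at state 0, else 1, else 2, ...; a target is out if some Accept/Reject pair would then sit in one state with the same input left (inseparable). If every existing state is out, open a new one.
a: 0a undefined. 0a->0: no, bb/abb meet in 0 with "bb" left. Open state 1: 0a->1.
b: 0b undefined. 0b->0: ok.
aa: 1a undefined. 1a->0: ok.
ab: 1b undefined. 1b->0: no, bb/ab meet in 0. 1b->1: ok.
All examples now run through 2 states with every (state, symbol) defined. Accept strings end in {0}, Reject strings end in {1}; accept={0}.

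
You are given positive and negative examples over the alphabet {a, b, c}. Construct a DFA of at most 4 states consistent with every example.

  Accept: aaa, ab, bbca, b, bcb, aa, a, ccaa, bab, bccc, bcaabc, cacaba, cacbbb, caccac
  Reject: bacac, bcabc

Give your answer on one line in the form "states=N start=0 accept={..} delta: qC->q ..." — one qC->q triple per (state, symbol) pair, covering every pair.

State merging on the prefix tree: take the shortest (then alphabetical) example prefix whose next move is undefined and point that move at state 0, else 1, else 2, ...; a target is out if some Accept/Reject pair would then sit in one state with the same input left (inseparable). If every existing state is out, open a new one.
a: 0a undefined. 0a->0: ok.
b: 0b undefined. 0b->0: ok.
c: 0c undefined. 0c->0: no, aaa/bacac meet in 0. Open state 1: 0c->1.
ca: 1a undefined. 1a->0: no, bcaabc/bacac meet in 1. 1a->1: no, bcaabc/bcabc meet in 1 with "bc" left. Open state 2: 1a->2.
cc: 1c undefined. 1c->0: ok.
bcb: 1b undefined. 1b->0: ok.
cac: 2c undefined. 2c->0: no, aaa/bacac meet in 0. 2c->1: no, bccc/bacac meet in 1. 2c->2: no, bbca/bacac meet in 2. Open state 3: 2c->3.
bcaa: 2a undefined. 2a->0: ok.
bcab: 2b undefined. 2b->0: no, bccc/bcabc meet in 1. 2b->1: no, aaa/bcabc meet in 0. 2b->2: ok.
caca: 3a undefined. 3a->0: ok.
cacb: 3b undefined. 3b->0: ok.
cacc: 3c undefined. 3c->0: ok.
All examples now run through 4 states with every (state, symbol) defined. Accept strings end in {0,1,2}, Reject strings end in {3}; accept={0,1,2}.

states=4 start=0 accept={0,1,2} delta: 0a->0 0b->0 0c->1 1a->2 1b->0 1c->0 2a->0 2b->2 2c->3 3a->0 3b->0 3c->0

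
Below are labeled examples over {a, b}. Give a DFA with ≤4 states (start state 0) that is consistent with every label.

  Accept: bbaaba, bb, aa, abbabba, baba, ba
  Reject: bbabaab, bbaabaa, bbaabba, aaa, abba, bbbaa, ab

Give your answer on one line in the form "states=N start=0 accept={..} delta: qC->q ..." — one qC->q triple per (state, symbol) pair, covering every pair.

states=4 start=0 accept={0,3} delta: 0a->1 0b->2 1a->0 1b->2 2a->0 2b->3 3a->2 3b->1

Grow the machine one transition at a time. Run the examples from 0; the earliest place one falls off (shortest prefix, ties alphabetical) gets sent to the lowest-numbered state that keeps every Accept/Reject pair distinguishable — a pair clashes when both reach the same state with identical unread suffix — and to a fresh state only if none does.
a: 0a undefined. 0a->0: no, aa/aaa meet in 0. Open state 1: 0a->1.
b: 0b undefined. 0b->0: no, aa/bbbaa meet in 1 with "a" left. 0b->1: no, bb/ab meet in 1 with "b" left. Open state 2: 0b->2.
aa: 1a undefined. 1a->0: ok.
ab: 1b undefined. 1b->0: no, aa/ab meet in 0. 1b->1: no, aa/abba meet in 0. 1b->2: ok.
ba: 2a undefined. 2a->0: ok.
bb: 2b undefined. 2b->0: no, abbabba/bbaabaa meet in 1. 2b->1: no, bbaaba/bbaabba meet in 0. 2b->2: no, bbaaba/bbaabba meet in 0. Open state 3: 2b->3.
bba: 3a undefined. 3a->0: no, bbaaba/bbaabba meet in 0. 3a->1: no, abbabba/bbaabaa meet in 1. 3a->2: ok.
bbb: 3b undefined. 3b->0: no, bbaaba/bbbaa meet in 0. 3b->1: ok.
All examples now run through 4 states with every (state, symbol) defined. Accept strings end in {0,3}, Reject strings end in {1,2}; accept={0,3}.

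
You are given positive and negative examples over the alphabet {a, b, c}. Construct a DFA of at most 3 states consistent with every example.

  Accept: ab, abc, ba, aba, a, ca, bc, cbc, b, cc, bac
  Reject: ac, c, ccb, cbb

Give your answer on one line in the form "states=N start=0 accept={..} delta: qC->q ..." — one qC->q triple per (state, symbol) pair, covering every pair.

states=3 start=0 accept={0,1} delta: 0a->0 0b->1 0c->2 1a->1 1b->2 1c->0 2a->0 2b->1 2c->1

State merging on the prefix tree: take the shortest (then alphabetical) example prefix whose next move is undefined and point that move at state 0, else 1, else 2, ...; a target is out if some Accept/Reject pair would then sit in one state with the same input left (inseparable). If every existing state is out, open a new one.
a: 0a undefined. 0a->0: ok.
b: 0b undefined. 0b->0: no, abc/ac meet in 0 with "c" left. Open state 1: 0b->1.
c: 0c undefined. 0c->0: no, ab/ccb meet in 1. 0c->1: no, ab/ac meet in 1. Open state 2: 0c->2.
ba: 1a undefined. 1a->0: no, bac/ac meet in 2. 1a->1: ok.
bc: 1c undefined. 1c->0: ok.
ca: 2a undefined. 2a->0: ok.
cb: 2b undefined. 2b->0: no, ab/cbb meet in 1. 2b->1: ok.
cc: 2c undefined. 2c->0: no, ab/ccb meet in 1. 2c->1: ok.
cbb: 1b undefined. 1b->0: no, abc/ccb meet in 0. 1b->1: no, ab/ccb meet in 1. 1b->2: ok.
All examples now run through 3 states with every (state, symbol) defined. Accept strings end in {0,1}, Reject strings end in {2}; accept={0,1}.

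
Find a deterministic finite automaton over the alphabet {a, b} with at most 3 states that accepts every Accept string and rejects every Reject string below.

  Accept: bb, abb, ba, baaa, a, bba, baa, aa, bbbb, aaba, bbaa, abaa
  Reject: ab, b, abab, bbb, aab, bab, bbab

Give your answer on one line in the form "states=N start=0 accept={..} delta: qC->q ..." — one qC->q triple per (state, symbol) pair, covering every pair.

Fold the examples into a partial DFA from state 0: repeatedly fix the first undefined (state, symbol) met by the shortest-then-alphabetical prefix, trying targets in increasing order and rejecting any under which an Accept and a Reject string meet in one state with the same remainder; add a state when all current targets are rejected. Accepting states are where Accept strings end.
a: 0a undefined. 0a->0: ok.
b: 0b undefined. 0b->0: no, bb/ab meet in 0. Open state 1: 0b->1.
ba: 1a undefined. 1a->0: ok.
bb: 1b undefined. 1b->0: ok.
All examples now run through 2 states with every (state, symbol) defined. Accept strings end in {0}, Reject strings end in {1}; accept={0}.

states=2 start=0 accept={0} delta: 0a->0 0b->1 1a->0 1b->0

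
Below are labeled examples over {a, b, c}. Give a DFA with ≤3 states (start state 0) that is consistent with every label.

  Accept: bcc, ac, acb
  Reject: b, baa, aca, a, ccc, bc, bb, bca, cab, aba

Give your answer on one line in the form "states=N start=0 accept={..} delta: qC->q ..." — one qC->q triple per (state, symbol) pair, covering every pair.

states=3 start=0 accept={2} delta: 0a->0 0b->1 0c->2 1a->0 1b->0 1c->0 2a->0 2b->2 2c->1

Grow the machine one transition at a time. Run the examples from 0; the earliest place one falls off (shortest prefix, ties alphabetical) gets sent to the lowest-numbered state that keeps every Accept/Reject pair distinguishable — a pair clashes when both reach the same state with identical unread suffix — and to a fresh state only if none does.
a: 0a undefined. 0a->0: ok.
b: 0b undefined. 0b->0: no, ac/bc meet in 0 with "c" left. Open state 1: 0b->1.
c: 0c undefined. 0c->0: no, ac/aca meet in 0. 0c->1: no, bcc/ccc meet in 1 with "cc" left. Open state 2: 0c->2.
ba: 1a undefined. 1a->0: ok.
bb: 1b undefined. 1b->0: ok.
bc: 1c undefined. 1c->0: ok.
ca: 2a undefined. 2a->0: ok.
cc: 2c undefined. 2c->0: no, bcc/ccc meet in 2. 2c->1: ok.
acb: 2b undefined. 2b->0: no, acb/baa meet in 0. 2b->1: no, acb/b meet in 1. 2b->2: ok.
All examples now run through 3 states with every (state, symbol) defined. Accept strings end in {2}, Reject strings end in {0,1}; accept={2}.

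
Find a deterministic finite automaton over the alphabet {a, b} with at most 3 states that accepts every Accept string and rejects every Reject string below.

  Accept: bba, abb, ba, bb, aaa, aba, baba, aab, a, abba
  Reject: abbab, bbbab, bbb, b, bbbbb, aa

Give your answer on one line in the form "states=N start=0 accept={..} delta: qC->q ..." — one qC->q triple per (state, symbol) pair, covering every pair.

states=3 start=0 accept={0,1} delta: 0a->1 0b->2 1a->2 1b->2 2a->0 2b->0

Fold the examples into a partial DFA from state 0: repeatedly fix the first undefined (state, symbol) met by the shortest-then-alphabetical prefix, trying targets in increasing order and rejecting any under which an Accept and a Reject string meet in one state with the same remainder; add a state when all current targets are rejected. Accepting states are where Accept strings end.
a: 0a undefined. 0a->0: no, aaa/aa meet in 0. Open state 1: 0a->1.
b: 0b undefined. 0b->0: no, bb/bbb meet in 0. 0b->1: no, abb/bbb meet in 1 with "bb" left. Open state 2: 0b->2.
aa: 1a undefined. 1a->0: no, aab/b meet in 2. 1a->1: no, aaa/aa meet in 1. 1a->2: ok.
ab: 1b undefined. 1b->0: no, abb/b meet in 2. 1b->1: no, bb/abbab meet in 2 with "b" left. 1b->2: ok.
ba: 2a undefined. 2a->0: ok.
bb: 2b undefined. 2b->0: ok.
All examples now run through 3 states with every (state, symbol) defined. Accept strings end in {0,1}, Reject strings end in {2}; accept={0,1}.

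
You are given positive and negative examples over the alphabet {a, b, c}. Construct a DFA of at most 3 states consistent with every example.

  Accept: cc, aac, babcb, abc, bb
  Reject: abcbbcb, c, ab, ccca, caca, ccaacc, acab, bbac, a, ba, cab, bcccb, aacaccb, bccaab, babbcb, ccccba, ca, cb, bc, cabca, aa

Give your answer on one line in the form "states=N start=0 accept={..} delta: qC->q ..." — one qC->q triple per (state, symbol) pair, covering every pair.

Fold the examples into a partial DFA from state 0: repeatedly fix the first undefined (state, symbol) met by the shortest-then-alphabetical prefix, trying targets in increasing order and rejecting any under which an Accept and a Reject string meet in one state with the same remainder; add a state when all current targets are rejected. Accepting states are where Accept strings end.
a: 0a undefined. 0a->0: no, aac/c meet in 0 with "c" left. Open state 1: 0a->1.
b: 0b undefined. 0b->0: ok.
c: 0c undefined. 0c->0: no, cc/c meet in 0. 0c->1: no, cc/bbac meet in 1 with "c" left. Open state 2: 0c->2.
aa: 1a undefined. 1a->0: no, aac/c meet in 2. 1a->1: no, aac/bbac meet in 1 with "c" left. 1a->2: ok.
ab: 1b undefined. 1b->0: no, babcb/babbcb meet in 2 with "b" left. 1b->1: no, babcb/babbcb meet in 1 with "cb" left. 1b->2: ok.
ac: 1c undefined. 1c->0: no, bb/bbac meet in 0. 1c->1: ok.
ca: 2a undefined. 2a->0: no, bb/caca meet in 0. 2a->1: ok.
cb: 2b undefined. 2b->0: no, bb/acab meet in 0. 2b->1: ok.
cc: 2c undefined. 2c->0: ok.
All examples now run through 3 states with every (state, symbol) defined. Accept strings end in {0}, Reject strings end in {1,2}; accept={0}.

states=3 start=0 accept={0} delta: 0a->1 0b->0 0c->2 1a->2 1b->2 1c->1 2a->1 2b->1 2c->0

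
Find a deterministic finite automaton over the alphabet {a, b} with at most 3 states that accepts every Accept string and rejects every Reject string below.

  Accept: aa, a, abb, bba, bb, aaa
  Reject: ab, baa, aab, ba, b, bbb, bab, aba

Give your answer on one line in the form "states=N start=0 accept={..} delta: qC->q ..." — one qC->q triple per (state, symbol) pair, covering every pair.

states=3 start=0 accept={0} delta: 0a->0 0b->1 1a->2 1b->0 2a->1 2b->1

Grow the machine one transition at a time. Run the examples from 0; the earliest place one falls off (shortest prefix, ties alphabetical) gets sent to the lowest-numbered state that keeps every Accept/Reject pair distinguishable — a pair clashes when both reach the same state with identical unread suffix — and to a fresh state only if none does.
a: 0a undefined. 0a->0: ok.
b: 0b undefined. 0b->0: no, aa/ab meet in 0. Open state 1: 0b->1.
ba: 1a undefined. 1a->0: no, aa/baa meet in 0. 1a->1: no, abb/bab meet in 1 with "b" left. Open state 2: 1a->2.
bb: 1b undefined. 1b->0: ok.
baa: 2a undefined. 2a->0: no, aa/baa meet in 0. 2a->1: ok.
bab: 2b undefined. 2b->0: no, aa/bab meet in 0. 2b->1: ok.
All examples now run through 3 states with every (state, symbol) defined. Accept strings end in {0}, Reject strings end in {1,2}; accept={0}.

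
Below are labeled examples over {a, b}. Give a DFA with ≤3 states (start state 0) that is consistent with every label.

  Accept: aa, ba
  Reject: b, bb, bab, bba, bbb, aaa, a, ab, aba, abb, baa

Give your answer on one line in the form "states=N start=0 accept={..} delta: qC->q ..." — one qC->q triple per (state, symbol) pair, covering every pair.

states=3 start=0 accept={0} delta: 0a->1 0b->1 1a->0 1b->2 2a->1 2b->1

Fold the examples into a partial DFA from state 0: repeatedly fix the first undefined (state, symbol) met by the shortest-then-alphabetical prefix, trying targets in increasing order and rejecting any under which an Accept and a Reject string meet in one state with the same remainder; add a state when all current targets are rejected. Accepting states are where Accept strings end.
a: 0a undefined. 0a->0: no, aa/aaa meet in 0. Open state 1: 0a->1.
b: 0b undefined. 0b->0: no, aa/baa meet in 1 with "a" left. 0b->1: ok.
aa: 1a undefined. 1a->0: ok.
ab: 1b undefined. 1b->0: no, aa/bb meet in 0. 1b->1: no, aa/bba meet in 0. Open state 2: 1b->2.
aba: 2a undefined. 2a->0: no, aa/bba meet in 0. 2a->1: ok.
abb: 2b undefined. 2b->0: no, aa/bbb meet in 0. 2b->1: ok.
All examples now run through 3 states with every (state, symbol) defined. Accept strings end in {0}, Reject strings end in {1,2}; accept={0}.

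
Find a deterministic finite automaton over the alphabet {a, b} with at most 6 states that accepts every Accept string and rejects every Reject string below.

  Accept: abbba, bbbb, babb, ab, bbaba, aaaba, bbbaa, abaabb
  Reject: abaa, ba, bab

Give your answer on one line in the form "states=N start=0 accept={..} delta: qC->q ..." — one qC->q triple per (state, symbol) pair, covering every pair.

states=5 start=0 accept={2,3} delta: 0a->1 0b->1 1a->0 1b->2 2a->3 2b->3 3a->4 3b->2 4a->2 4b->1

Grow the machine one transition at a time. Run the examples from 0; the earliest place one falls off (shortest prefix, ties alphabetical) gets sent to the lowest-numbered state that keeps every Accept/Reject pair distinguishable — a pair clashes when both reach the same state with identical unread suffix — and to a fresh state only if none does.
a: 0a undefined. 0a->0: no, aaaba/ba meet in 0 with "ba" left. Open state 1: 0a->1.
b: 0b undefined. 0b->0: no, ab/bab meet in 1 with "b" left. 0b->1: ok.
aa: 1a undefined. 1a->0: ok.
ab: 1b undefined. 1b->0: no, abbba/bab meet in 1. 1b->1: no, abbba/ba meet in 0. Open state 2: 1b->2.
aba: 2a undefined. 2a->0: no, bbaba/ba meet in 0. 2a->1: no, bbaba/bab meet in 1. 2a->2: no, babb/abaa meet in 2. Open state 3: 2a->3.
abb: 2b undefined. 2b->0: no, abbba/ba meet in 0. 2b->1: no, bbbaa/bab meet in 1. 2b->2: no, bbbaa/abaa meet in 3 with "a" left. 2b->3: ok.
abaa: 3a undefined. 3a->0: no, bbbaa/bab meet in 1. 3a->1: no, bbbaa/ba meet in 0. 3a->2: no, babb/abaa meet in 2. 3a->3: no, aaaba/abaa meet in 3. Open state 4: 3a->4.
abbb: 3b undefined. 3b->0: no, abbba/bab meet in 1. 3b->1: no, abbba/ba meet in 0. 3b->2: ok.
abaab: 4b undefined. 4b->0: no, abaabb/bab meet in 1. 4b->1: ok.
bbbaa: 4a undefined. 4a->0: no, bbbaa/ba meet in 0. 4a->1: no, bbbaa/bab meet in 1. 4a->2: ok.
All examples now run through 5 states with every (state, symbol) defined. Accept strings end in {2,3}, Reject strings end in {0,1,4}; accept={2,3}.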